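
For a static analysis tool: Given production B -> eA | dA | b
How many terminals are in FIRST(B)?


Production: B -> eA | dA | b
Examining each alternative for leading terminals:
  B -> eA : first terminal = 'e'
  B -> dA : first terminal = 'd'
  B -> b : first terminal = 'b'
FIRST(B) = {b, d, e}
Count: 3

3


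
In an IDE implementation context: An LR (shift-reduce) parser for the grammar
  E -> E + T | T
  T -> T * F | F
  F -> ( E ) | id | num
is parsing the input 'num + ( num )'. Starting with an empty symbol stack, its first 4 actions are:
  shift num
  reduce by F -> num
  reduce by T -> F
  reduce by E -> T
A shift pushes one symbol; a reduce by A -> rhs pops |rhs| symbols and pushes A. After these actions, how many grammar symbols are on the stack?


Tracking the symbol stack through each action:
  Action 1: shift 'num' : push -> stack = [num] (size 1)
  Action 2: reduce by F -> num : pop 1, push F -> stack = [F] (size 1)
  Action 3: reduce by T -> F : pop 1, push T -> stack = [T] (size 1)
  Action 4: reduce by E -> T : pop 1, push E -> stack = [E] (size 1)
Final stack size: 1

1


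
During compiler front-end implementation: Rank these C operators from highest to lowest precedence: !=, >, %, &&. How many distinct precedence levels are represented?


Looking up precedence for each operator:
  != -> precedence 3
  > -> precedence 4
  % -> precedence 6
  && -> precedence 2
Sorted highest to lowest: %, >, !=, &&
Distinct precedence values: [6, 4, 3, 2]
Number of distinct levels: 4

4


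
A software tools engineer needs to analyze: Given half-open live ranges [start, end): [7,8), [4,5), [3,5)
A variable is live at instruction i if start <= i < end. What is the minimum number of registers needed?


Live ranges:
  Var0: [7, 8)
  Var1: [4, 5)
  Var2: [3, 5)
Sweep-line events (position, delta, active):
  pos=3 start -> active=1
  pos=4 start -> active=2
  pos=5 end -> active=1
  pos=5 end -> active=0
  pos=7 start -> active=1
  pos=8 end -> active=0
Maximum simultaneous active: 2
Minimum registers needed: 2

2


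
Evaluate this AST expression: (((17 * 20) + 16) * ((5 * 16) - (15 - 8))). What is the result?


Expression: (((17 * 20) + 16) * ((5 * 16) - (15 - 8)))
Evaluating step by step:
  17 * 20 = 340
  340 + 16 = 356
  5 * 16 = 80
  15 - 8 = 7
  80 - 7 = 73
  356 * 73 = 25988
Result: 25988

25988


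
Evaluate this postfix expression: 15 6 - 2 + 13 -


Processing tokens left to right:
Push 15, Push 6
Pop 15 and 6, compute 15 - 6 = 9, push 9
Push 2
Pop 9 and 2, compute 9 + 2 = 11, push 11
Push 13
Pop 11 and 13, compute 11 - 13 = -2, push -2
Stack result: -2

-2


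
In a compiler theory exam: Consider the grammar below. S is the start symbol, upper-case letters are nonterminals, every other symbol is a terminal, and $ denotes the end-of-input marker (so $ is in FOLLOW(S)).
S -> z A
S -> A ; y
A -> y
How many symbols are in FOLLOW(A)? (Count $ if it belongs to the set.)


S is the start symbol and does not occur in any rule body, so FOLLOW(S) = {$}.
Examining every occurrence of A in a rule body:
  S -> z A : A is at the right end -> add FOLLOW(S) = {$}
  S -> A ; y : A is followed by terminal ';' -> add ';'
  A -> y : A does not occur in the body -> contributes nothing
FOLLOW(A) = {;, $}
Count: 2

2


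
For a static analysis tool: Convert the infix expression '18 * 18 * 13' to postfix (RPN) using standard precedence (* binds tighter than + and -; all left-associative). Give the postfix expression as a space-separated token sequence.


Applying the shunting-yard algorithm:
  Operand 18 -> output
  Push '*' onto operator stack -> op-stack: [*]
  Operand 18 -> output
  See '*' (prec 2); top '*' (prec 2) >= it -> pop '*' to output
  Push '*' onto operator stack -> op-stack: [*]
  Operand 13 -> output
  End of input: pop '*' to output
Postfix result: 18 18 * 13 *

18 18 * 13 *


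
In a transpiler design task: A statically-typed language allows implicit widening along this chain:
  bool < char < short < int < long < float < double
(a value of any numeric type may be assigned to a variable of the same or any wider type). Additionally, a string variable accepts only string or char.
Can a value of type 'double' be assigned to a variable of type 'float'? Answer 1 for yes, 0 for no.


Target variable type: float
Source value type: double
Numeric ranks: double=6, float=5
Widening allowed iff rank(source) <= rank(target): 6 <= 5? No
Result: 0

0


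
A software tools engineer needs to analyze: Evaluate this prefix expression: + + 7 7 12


Parsing prefix expression: + + 7 7 12
Step 1: Innermost operation '+ 7 7'
  7 + 7 = 14
Step 2: Outer operation '+ [14] 12'
  14 + 12 = 26

26


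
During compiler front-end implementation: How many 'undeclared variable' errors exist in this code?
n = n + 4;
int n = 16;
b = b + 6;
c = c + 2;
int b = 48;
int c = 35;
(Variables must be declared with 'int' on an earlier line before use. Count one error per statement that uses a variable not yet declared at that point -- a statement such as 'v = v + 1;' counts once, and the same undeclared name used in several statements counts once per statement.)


Scanning code line by line:
  Line 1: use 'n' -> ERROR (undeclared)
  Line 2: declare 'n' -> declared = ['n']
  Line 3: use 'b' -> ERROR (undeclared)
  Line 4: use 'c' -> ERROR (undeclared)
  Line 5: declare 'b' -> declared = ['b', 'n']
  Line 6: declare 'c' -> declared = ['b', 'c', 'n']
Total undeclared variable errors: 3

3


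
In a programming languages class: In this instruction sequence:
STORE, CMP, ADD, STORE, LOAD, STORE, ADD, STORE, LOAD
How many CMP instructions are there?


Scanning instruction sequence for CMP:
  Position 1: STORE
  Position 2: CMP <- MATCH
  Position 3: ADD
  Position 4: STORE
  Position 5: LOAD
  Position 6: STORE
  Position 7: ADD
  Position 8: STORE
  Position 9: LOAD
Matches at positions: [2]
Total CMP count: 1

1


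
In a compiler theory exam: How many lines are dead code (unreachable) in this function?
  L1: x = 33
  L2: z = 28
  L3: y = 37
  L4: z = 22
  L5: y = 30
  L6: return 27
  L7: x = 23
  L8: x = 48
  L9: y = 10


Analyzing control flow:
  L1: reachable (before return)
  L2: reachable (before return)
  L3: reachable (before return)
  L4: reachable (before return)
  L5: reachable (before return)
  L6: reachable (return statement)
  L7: DEAD (after return at L6)
  L8: DEAD (after return at L6)
  L9: DEAD (after return at L6)
Return at L6, total lines = 9
Dead lines: L7 through L9
Count: 3

3


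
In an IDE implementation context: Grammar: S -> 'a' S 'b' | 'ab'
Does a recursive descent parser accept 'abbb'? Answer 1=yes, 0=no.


Grammar accepts strings of the form a^n b^n (n >= 1)
Word: 'abbb'
Counting: 1 a's and 3 b's
Check: 1 == 3? No
Mismatch: a-count != b-count
Rejected

0


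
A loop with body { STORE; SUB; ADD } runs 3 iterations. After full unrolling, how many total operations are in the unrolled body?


Loop body operations: STORE, SUB, ADD (3 ops per iteration)
Unrolling 3 iterations:
  Iteration 1: STORE, SUB, ADD (3 ops)
  Iteration 2: STORE, SUB, ADD (3 ops)
  Iteration 3: STORE, SUB, ADD (3 ops)
Total: 3 iterations * 3 ops/iter = 9 operations

9


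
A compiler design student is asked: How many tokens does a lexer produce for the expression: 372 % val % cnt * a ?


Scanning '372 % val % cnt * a'
Token 1: '372' -> integer_literal
Token 2: '%' -> operator
Token 3: 'val' -> identifier
Token 4: '%' -> operator
Token 5: 'cnt' -> identifier
Token 6: '*' -> operator
Token 7: 'a' -> identifier
Total tokens: 7

7


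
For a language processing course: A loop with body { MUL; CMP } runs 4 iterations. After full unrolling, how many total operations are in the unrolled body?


Loop body operations: MUL, CMP (2 ops per iteration)
Unrolling 4 iterations:
  Iteration 1: MUL, CMP (2 ops)
  Iteration 2: MUL, CMP (2 ops)
  Iteration 3: MUL, CMP (2 ops)
  Iteration 4: MUL, CMP (2 ops)
Total: 4 iterations * 2 ops/iter = 8 operations

8


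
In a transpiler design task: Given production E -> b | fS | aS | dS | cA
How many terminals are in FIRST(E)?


Production: E -> b | fS | aS | dS | cA
Examining each alternative for leading terminals:
  E -> b : first terminal = 'b'
  E -> fS : first terminal = 'f'
  E -> aS : first terminal = 'a'
  E -> dS : first terminal = 'd'
  E -> cA : first terminal = 'c'
FIRST(E) = {a, b, c, d, f}
Count: 5

5


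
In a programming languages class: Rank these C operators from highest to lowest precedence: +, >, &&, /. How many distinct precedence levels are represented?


Looking up precedence for each operator:
  + -> precedence 5
  > -> precedence 4
  && -> precedence 2
  / -> precedence 6
Sorted highest to lowest: /, +, >, &&
Distinct precedence values: [6, 5, 4, 2]
Number of distinct levels: 4

4


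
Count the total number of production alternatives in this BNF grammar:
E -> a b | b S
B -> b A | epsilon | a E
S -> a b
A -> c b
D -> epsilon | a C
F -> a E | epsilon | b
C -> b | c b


Counting alternatives per rule:
  E: 2 alternative(s)
  B: 3 alternative(s)
  S: 1 alternative(s)
  A: 1 alternative(s)
  D: 2 alternative(s)
  F: 3 alternative(s)
  C: 2 alternative(s)
Sum: 2 + 3 + 1 + 1 + 2 + 3 + 2 = 14

14


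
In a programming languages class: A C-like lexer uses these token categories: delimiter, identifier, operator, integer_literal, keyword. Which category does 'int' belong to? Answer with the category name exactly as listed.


Token: 'int'
Checking categories:
  identifier: no
  integer_literal: no
  operator: no
  keyword: YES
  delimiter: no
Category: keyword

keyword


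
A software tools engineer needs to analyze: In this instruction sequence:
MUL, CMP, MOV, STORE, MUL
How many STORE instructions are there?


Scanning instruction sequence for STORE:
  Position 1: MUL
  Position 2: CMP
  Position 3: MOV
  Position 4: STORE <- MATCH
  Position 5: MUL
Matches at positions: [4]
Total STORE count: 1

1


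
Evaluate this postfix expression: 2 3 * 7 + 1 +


Processing tokens left to right:
Push 2, Push 3
Pop 2 and 3, compute 2 * 3 = 6, push 6
Push 7
Pop 6 and 7, compute 6 + 7 = 13, push 13
Push 1
Pop 13 and 1, compute 13 + 1 = 14, push 14
Stack result: 14

14


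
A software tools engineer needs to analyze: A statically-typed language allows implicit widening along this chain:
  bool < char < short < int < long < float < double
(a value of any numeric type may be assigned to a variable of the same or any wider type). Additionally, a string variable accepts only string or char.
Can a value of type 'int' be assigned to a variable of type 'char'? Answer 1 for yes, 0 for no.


Target variable type: char
Source value type: int
Numeric ranks: int=3, char=1
Widening allowed iff rank(source) <= rank(target): 3 <= 1? No
Result: 0

0


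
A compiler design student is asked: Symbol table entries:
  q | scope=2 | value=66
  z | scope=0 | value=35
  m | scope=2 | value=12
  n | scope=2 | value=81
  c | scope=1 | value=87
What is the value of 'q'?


Searching symbol table for 'q':
  q | scope=2 | value=66 <- MATCH
  z | scope=0 | value=35
  m | scope=2 | value=12
  n | scope=2 | value=81
  c | scope=1 | value=87
Found 'q' at scope 2 with value 66

66


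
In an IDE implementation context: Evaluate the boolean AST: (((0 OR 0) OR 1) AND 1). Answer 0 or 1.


Step 1: Evaluate inner node
  0 OR 0 = 0
Step 2: Evaluate next node
  0 OR 1 = 1
Step 3: Evaluate root node
  1 AND 1 = 1

1


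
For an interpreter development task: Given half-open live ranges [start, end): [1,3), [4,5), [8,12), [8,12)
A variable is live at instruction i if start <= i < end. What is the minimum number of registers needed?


Live ranges:
  Var0: [1, 3)
  Var1: [4, 5)
  Var2: [8, 12)
  Var3: [8, 12)
Sweep-line events (position, delta, active):
  pos=1 start -> active=1
  pos=3 end -> active=0
  pos=4 start -> active=1
  pos=5 end -> active=0
  pos=8 start -> active=1
  pos=8 start -> active=2
  pos=12 end -> active=1
  pos=12 end -> active=0
Maximum simultaneous active: 2
Minimum registers needed: 2

2


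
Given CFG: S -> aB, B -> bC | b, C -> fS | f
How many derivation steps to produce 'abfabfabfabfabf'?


Grammar: S -> aB, B -> bC | b, C -> fS | f
Deriving 'abfabfabfabfabf':
Step 1: S -> aB => aB
Step 2: B -> bC => abC
Step 3: C -> fS => abfS
Step 4: S -> aB => abfaB
Step 5: B -> bC => abfabC
Step 6: C -> fS => abfabfS
Step 7: S -> aB => abfabfaB
Step 8: B -> bC => abfabfabC
Step 9: C -> fS => abfabfabfS
Step 10: S -> aB => abfabfabfaB
Step 11: B -> bC => abfabfabfabC
Step 12: C -> fS => abfabfabfabfS
Step 13: S -> aB => abfabfabfabfaB
Step 14: B -> bC => abfabfabfabfabC
Step 15: C -> f => abfabfabfabfabf
Total derivation steps: 15

15


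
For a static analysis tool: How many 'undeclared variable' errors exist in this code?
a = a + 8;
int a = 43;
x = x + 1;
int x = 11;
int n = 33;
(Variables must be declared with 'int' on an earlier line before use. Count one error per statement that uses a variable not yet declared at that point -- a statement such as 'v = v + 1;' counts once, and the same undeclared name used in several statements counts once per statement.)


Scanning code line by line:
  Line 1: use 'a' -> ERROR (undeclared)
  Line 2: declare 'a' -> declared = ['a']
  Line 3: use 'x' -> ERROR (undeclared)
  Line 4: declare 'x' -> declared = ['a', 'x']
  Line 5: declare 'n' -> declared = ['a', 'n', 'x']
Total undeclared variable errors: 2

2


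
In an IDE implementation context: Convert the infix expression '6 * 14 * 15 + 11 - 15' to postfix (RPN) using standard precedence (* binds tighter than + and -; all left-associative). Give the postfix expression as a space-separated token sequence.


Applying the shunting-yard algorithm:
  Operand 6 -> output
  Push '*' onto operator stack -> op-stack: [*]
  Operand 14 -> output
  See '*' (prec 2); top '*' (prec 2) >= it -> pop '*' to output
  Push '*' onto operator stack -> op-stack: [*]
  Operand 15 -> output
  See '+' (prec 1); top '*' (prec 2) >= it -> pop '*' to output
  Push '+' onto operator stack -> op-stack: [+]
  Operand 11 -> output
  See '-' (prec 1); top '+' (prec 1) >= it -> pop '+' to output
  Push '-' onto operator stack -> op-stack: [-]
  Operand 15 -> output
  End of input: pop '-' to output
Postfix result: 6 14 * 15 * 11 + 15 -

6 14 * 15 * 11 + 15 -


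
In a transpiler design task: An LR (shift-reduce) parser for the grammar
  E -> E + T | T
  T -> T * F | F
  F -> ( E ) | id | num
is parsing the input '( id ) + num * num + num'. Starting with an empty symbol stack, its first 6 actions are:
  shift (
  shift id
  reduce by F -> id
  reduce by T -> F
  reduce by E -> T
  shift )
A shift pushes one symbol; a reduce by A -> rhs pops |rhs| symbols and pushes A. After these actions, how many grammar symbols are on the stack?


Tracking the symbol stack through each action:
  Action 1: shift '(' : push -> stack = [(] (size 1)
  Action 2: shift 'id' : push -> stack = [(, id] (size 2)
  Action 3: reduce by F -> id : pop 1, push F -> stack = [(, F] (size 2)
  Action 4: reduce by T -> F : pop 1, push T -> stack = [(, T] (size 2)
  Action 5: reduce by E -> T : pop 1, push E -> stack = [(, E] (size 2)
  Action 6: shift ')' : push -> stack = [(, E, )] (size 3)
Final stack size: 3

3


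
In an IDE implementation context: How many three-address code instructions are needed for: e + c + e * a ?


Expression: e + c + e * a
Generating three-address code (respecting * over +/- precedence):
  Instruction 1: t1 = e * a
  Instruction 2: t2 = e + c
  Instruction 3: t3 = t2 + t1
Total instructions: 3

3


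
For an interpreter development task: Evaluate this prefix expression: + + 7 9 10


Parsing prefix expression: + + 7 9 10
Step 1: Innermost operation '+ 7 9'
  7 + 9 = 16
Step 2: Outer operation '+ [16] 10'
  16 + 10 = 26

26


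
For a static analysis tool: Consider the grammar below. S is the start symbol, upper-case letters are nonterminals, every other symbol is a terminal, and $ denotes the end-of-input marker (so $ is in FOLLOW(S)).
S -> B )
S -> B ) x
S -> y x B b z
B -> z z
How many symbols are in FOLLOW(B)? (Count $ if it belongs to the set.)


S is the start symbol and does not occur in any rule body, so FOLLOW(S) = {$}.
Examining every occurrence of B in a rule body:
  S -> B ) : B is followed by terminal ')' -> add ')'
  S -> B ) x : B is followed by terminal ')' -> add ')' (already in the set)
  S -> y x B b z : B is followed by terminal 'b' -> add 'b'
  B -> z z : B does not occur in the body -> contributes nothing
FOLLOW(B) = {), b}
Count: 2

2


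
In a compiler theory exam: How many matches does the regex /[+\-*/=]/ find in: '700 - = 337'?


Pattern: /[+\-*/=]/ (operators)
Input: '700 - = 337'
Scanning for matches:
  Match 1: '-'
  Match 2: '='
Total matches: 2

2


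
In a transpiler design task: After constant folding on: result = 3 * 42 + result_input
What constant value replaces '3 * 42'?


Identifying constant sub-expression:
  Original: result = 3 * 42 + result_input
  3 and 42 are both compile-time constants
  Evaluating: 3 * 42 = 126
  After folding: result = 126 + result_input

126


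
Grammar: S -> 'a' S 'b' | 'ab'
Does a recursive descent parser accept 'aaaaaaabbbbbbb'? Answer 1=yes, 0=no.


Grammar accepts strings of the form a^n b^n (n >= 1)
Word: 'aaaaaaabbbbbbb'
Counting: 7 a's and 7 b's
Check: 7 == 7? Yes
Derivation (S -> aSb applied 6 time(s), then S -> ab): S => aSb => aaSbb => aaaSbbb => aaaaSbbbb => aaaaaSbbbbb => aaaaaaSbbbbbb => aaaaaaabbbbbbb
Accepted

1


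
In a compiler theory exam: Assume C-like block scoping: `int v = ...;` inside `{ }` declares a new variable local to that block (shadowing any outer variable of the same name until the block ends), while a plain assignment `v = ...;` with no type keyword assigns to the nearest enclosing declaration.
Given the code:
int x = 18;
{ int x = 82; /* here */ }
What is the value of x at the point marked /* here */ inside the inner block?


Analyzing scoping rules:
Outer scope: declares x = 18
Inner block: 'int x = 82;' declares a NEW x that shadows the outer one
Inside the block the inner declaration is in scope -> 82
Result: 82

82


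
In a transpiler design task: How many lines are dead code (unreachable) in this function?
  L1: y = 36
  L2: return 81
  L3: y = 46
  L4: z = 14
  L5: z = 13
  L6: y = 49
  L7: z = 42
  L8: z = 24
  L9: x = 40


Analyzing control flow:
  L1: reachable (before return)
  L2: reachable (return statement)
  L3: DEAD (after return at L2)
  L4: DEAD (after return at L2)
  L5: DEAD (after return at L2)
  L6: DEAD (after return at L2)
  L7: DEAD (after return at L2)
  L8: DEAD (after return at L2)
  L9: DEAD (after return at L2)
Return at L2, total lines = 9
Dead lines: L3 through L9
Count: 7

7


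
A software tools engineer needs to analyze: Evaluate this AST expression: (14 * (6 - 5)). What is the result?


Expression: (14 * (6 - 5))
Evaluating step by step:
  6 - 5 = 1
  14 * 1 = 14
Result: 14

14


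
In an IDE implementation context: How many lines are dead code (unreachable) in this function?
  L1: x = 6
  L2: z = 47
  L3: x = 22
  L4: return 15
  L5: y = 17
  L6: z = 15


Analyzing control flow:
  L1: reachable (before return)
  L2: reachable (before return)
  L3: reachable (before return)
  L4: reachable (return statement)
  L5: DEAD (after return at L4)
  L6: DEAD (after return at L4)
Return at L4, total lines = 6
Dead lines: L5 through L6
Count: 2

2


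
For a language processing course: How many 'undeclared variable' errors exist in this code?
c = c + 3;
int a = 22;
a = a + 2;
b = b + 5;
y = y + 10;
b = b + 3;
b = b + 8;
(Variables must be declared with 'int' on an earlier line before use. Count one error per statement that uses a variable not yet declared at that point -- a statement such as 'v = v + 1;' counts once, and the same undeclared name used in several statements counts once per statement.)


Scanning code line by line:
  Line 1: use 'c' -> ERROR (undeclared)
  Line 2: declare 'a' -> declared = ['a']
  Line 3: use 'a' -> OK (declared)
  Line 4: use 'b' -> ERROR (undeclared)
  Line 5: use 'y' -> ERROR (undeclared)
  Line 6: use 'b' -> ERROR (undeclared)
  Line 7: use 'b' -> ERROR (undeclared)
Total undeclared variable errors: 5

5


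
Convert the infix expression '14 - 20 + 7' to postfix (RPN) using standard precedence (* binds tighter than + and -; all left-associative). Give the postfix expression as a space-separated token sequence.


Applying the shunting-yard algorithm:
  Operand 14 -> output
  Push '-' onto operator stack -> op-stack: [-]
  Operand 20 -> output
  See '+' (prec 1); top '-' (prec 1) >= it -> pop '-' to output
  Push '+' onto operator stack -> op-stack: [+]
  Operand 7 -> output
  End of input: pop '+' to output
Postfix result: 14 20 - 7 +

14 20 - 7 +


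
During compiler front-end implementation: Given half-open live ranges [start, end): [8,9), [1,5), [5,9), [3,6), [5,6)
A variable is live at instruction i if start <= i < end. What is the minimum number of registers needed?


Live ranges:
  Var0: [8, 9)
  Var1: [1, 5)
  Var2: [5, 9)
  Var3: [3, 6)
  Var4: [5, 6)
Sweep-line events (position, delta, active):
  pos=1 start -> active=1
  pos=3 start -> active=2
  pos=5 end -> active=1
  pos=5 start -> active=2
  pos=5 start -> active=3
  pos=6 end -> active=2
  pos=6 end -> active=1
  pos=8 start -> active=2
  pos=9 end -> active=1
  pos=9 end -> active=0
Maximum simultaneous active: 3
Minimum registers needed: 3

3


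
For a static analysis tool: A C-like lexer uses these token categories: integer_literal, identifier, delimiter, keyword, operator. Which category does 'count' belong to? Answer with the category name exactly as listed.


Token: 'count'
Checking categories:
  identifier: YES
  integer_literal: no
  operator: no
  keyword: no
  delimiter: no
Category: identifier

identifier


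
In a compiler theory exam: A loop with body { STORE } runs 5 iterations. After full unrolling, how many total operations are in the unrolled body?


Loop body operations: STORE (1 op per iteration)
Unrolling 5 iterations:
  Iteration 1: STORE (1 ops)
  Iteration 2: STORE (1 ops)
  Iteration 3: STORE (1 ops)
  Iteration 4: STORE (1 ops)
  Iteration 5: STORE (1 ops)
Total: 5 iterations * 1 ops/iter = 5 operations

5


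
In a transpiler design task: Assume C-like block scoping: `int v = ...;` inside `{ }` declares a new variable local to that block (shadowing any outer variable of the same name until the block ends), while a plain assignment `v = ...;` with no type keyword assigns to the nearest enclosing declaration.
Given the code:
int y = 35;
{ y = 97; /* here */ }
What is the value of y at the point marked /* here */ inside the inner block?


Analyzing scoping rules:
Outer scope: declares y = 35
Inner block: 'y = 97;' has no type keyword, so it is an assignment to the outer y (no shadowing)
Inside the block, after the assignment -> 97
Result: 97

97


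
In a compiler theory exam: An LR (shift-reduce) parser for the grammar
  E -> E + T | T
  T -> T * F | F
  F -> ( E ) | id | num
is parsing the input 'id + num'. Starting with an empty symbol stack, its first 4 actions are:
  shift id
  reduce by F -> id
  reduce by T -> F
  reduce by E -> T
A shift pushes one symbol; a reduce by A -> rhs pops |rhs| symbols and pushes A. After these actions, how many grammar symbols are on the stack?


Tracking the symbol stack through each action:
  Action 1: shift 'id' : push -> stack = [id] (size 1)
  Action 2: reduce by F -> id : pop 1, push F -> stack = [F] (size 1)
  Action 3: reduce by T -> F : pop 1, push T -> stack = [T] (size 1)
  Action 4: reduce by E -> T : pop 1, push E -> stack = [E] (size 1)
Final stack size: 1

1


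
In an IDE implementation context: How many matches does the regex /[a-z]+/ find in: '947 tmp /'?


Pattern: /[a-z]+/ (identifiers)
Input: '947 tmp /'
Scanning for matches:
  Match 1: 'tmp'
Total matches: 1

1


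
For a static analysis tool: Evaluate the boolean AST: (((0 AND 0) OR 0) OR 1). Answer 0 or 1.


Step 1: Evaluate inner node
  0 AND 0 = 0
Step 2: Evaluate next node
  0 OR 0 = 0
Step 3: Evaluate root node
  0 OR 1 = 1

1


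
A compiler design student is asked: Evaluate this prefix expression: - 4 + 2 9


Parsing prefix expression: - 4 + 2 9
Step 1: Innermost operation '+ 2 9'
  2 + 9 = 11
Step 2: Outer operation '- 4 [11]'
  4 - 11 = -7

-7


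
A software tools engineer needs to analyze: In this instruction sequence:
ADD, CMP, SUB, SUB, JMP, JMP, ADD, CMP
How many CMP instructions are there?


Scanning instruction sequence for CMP:
  Position 1: ADD
  Position 2: CMP <- MATCH
  Position 3: SUB
  Position 4: SUB
  Position 5: JMP
  Position 6: JMP
  Position 7: ADD
  Position 8: CMP <- MATCH
Matches at positions: [2, 8]
Total CMP count: 2

2


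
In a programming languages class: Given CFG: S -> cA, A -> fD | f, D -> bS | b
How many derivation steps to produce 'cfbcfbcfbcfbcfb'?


Grammar: S -> cA, A -> fD | f, D -> bS | b
Deriving 'cfbcfbcfbcfbcfb':
Step 1: S -> cA => cA
Step 2: A -> fD => cfD
Step 3: D -> bS => cfbS
Step 4: S -> cA => cfbcA
Step 5: A -> fD => cfbcfD
Step 6: D -> bS => cfbcfbS
Step 7: S -> cA => cfbcfbcA
Step 8: A -> fD => cfbcfbcfD
Step 9: D -> bS => cfbcfbcfbS
Step 10: S -> cA => cfbcfbcfbcA
Step 11: A -> fD => cfbcfbcfbcfD
Step 12: D -> bS => cfbcfbcfbcfbS
Step 13: S -> cA => cfbcfbcfbcfbcA
Step 14: A -> fD => cfbcfbcfbcfbcfD
Step 15: D -> b => cfbcfbcfbcfbcfb
Total derivation steps: 15

15


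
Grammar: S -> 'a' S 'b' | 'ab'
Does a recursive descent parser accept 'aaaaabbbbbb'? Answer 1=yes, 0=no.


Grammar accepts strings of the form a^n b^n (n >= 1)
Word: 'aaaaabbbbbb'
Counting: 5 a's and 6 b's
Check: 5 == 6? No
Mismatch: a-count != b-count
Rejected

0


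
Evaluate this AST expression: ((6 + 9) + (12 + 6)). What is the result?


Expression: ((6 + 9) + (12 + 6))
Evaluating step by step:
  6 + 9 = 15
  12 + 6 = 18
  15 + 18 = 33
Result: 33

33


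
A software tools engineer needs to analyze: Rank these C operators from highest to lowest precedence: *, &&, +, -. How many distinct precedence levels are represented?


Looking up precedence for each operator:
  * -> precedence 6
  && -> precedence 2
  + -> precedence 5
  - -> precedence 5
Sorted highest to lowest: *, +, -, &&
Distinct precedence values: [6, 5, 2]
Number of distinct levels: 3

3


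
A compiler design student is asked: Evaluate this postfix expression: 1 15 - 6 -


Processing tokens left to right:
Push 1, Push 15
Pop 1 and 15, compute 1 - 15 = -14, push -14
Push 6
Pop -14 and 6, compute -14 - 6 = -20, push -20
Stack result: -20

-20


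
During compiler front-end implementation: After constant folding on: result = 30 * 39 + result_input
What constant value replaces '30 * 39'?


Identifying constant sub-expression:
  Original: result = 30 * 39 + result_input
  30 and 39 are both compile-time constants
  Evaluating: 30 * 39 = 1170
  After folding: result = 1170 + result_input

1170


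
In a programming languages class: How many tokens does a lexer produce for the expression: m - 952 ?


Scanning 'm - 952'
Token 1: 'm' -> identifier
Token 2: '-' -> operator
Token 3: '952' -> integer_literal
Total tokens: 3

3


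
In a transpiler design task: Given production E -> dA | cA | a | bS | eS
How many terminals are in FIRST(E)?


Production: E -> dA | cA | a | bS | eS
Examining each alternative for leading terminals:
  E -> dA : first terminal = 'd'
  E -> cA : first terminal = 'c'
  E -> a : first terminal = 'a'
  E -> bS : first terminal = 'b'
  E -> eS : first terminal = 'e'
FIRST(E) = {a, b, c, d, e}
Count: 5

5


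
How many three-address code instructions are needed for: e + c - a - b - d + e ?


Expression: e + c - a - b - d + e
Generating three-address code (respecting * over +/- precedence):
  Instruction 1: t1 = e + c
  Instruction 2: t2 = t1 - a
  Instruction 3: t3 = t2 - b
  Instruction 4: t4 = t3 - d
  Instruction 5: t5 = t4 + e
Total instructions: 5

5


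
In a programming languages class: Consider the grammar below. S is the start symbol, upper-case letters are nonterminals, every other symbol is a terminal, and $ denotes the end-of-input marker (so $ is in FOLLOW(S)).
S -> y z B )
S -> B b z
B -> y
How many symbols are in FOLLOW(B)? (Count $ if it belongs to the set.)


S is the start symbol and does not occur in any rule body, so FOLLOW(S) = {$}.
Examining every occurrence of B in a rule body:
  S -> y z B ) : B is followed by terminal ')' -> add ')'
  S -> B b z : B is followed by terminal 'b' -> add 'b'
  B -> y : B does not occur in the body -> contributes nothing
FOLLOW(B) = {), b}
Count: 2

2


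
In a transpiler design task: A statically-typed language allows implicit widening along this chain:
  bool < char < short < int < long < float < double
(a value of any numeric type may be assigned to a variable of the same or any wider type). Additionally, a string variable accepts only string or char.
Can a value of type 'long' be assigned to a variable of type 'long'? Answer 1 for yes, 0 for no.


Target variable type: long
Source value type: long
Numeric ranks: long=4, long=4
Widening allowed iff rank(source) <= rank(target): 4 <= 4? Yes
Result: 1

1


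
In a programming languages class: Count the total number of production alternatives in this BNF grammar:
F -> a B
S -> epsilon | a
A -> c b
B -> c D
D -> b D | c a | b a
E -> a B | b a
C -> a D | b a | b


Counting alternatives per rule:
  F: 1 alternative(s)
  S: 2 alternative(s)
  A: 1 alternative(s)
  B: 1 alternative(s)
  D: 3 alternative(s)
  E: 2 alternative(s)
  C: 3 alternative(s)
Sum: 1 + 2 + 1 + 1 + 3 + 2 + 3 = 13

13


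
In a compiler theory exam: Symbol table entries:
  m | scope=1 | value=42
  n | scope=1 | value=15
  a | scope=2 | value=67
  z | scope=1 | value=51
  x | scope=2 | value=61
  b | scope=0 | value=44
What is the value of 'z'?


Searching symbol table for 'z':
  m | scope=1 | value=42
  n | scope=1 | value=15
  a | scope=2 | value=67
  z | scope=1 | value=51 <- MATCH
  x | scope=2 | value=61
  b | scope=0 | value=44
Found 'z' at scope 1 with value 51

51


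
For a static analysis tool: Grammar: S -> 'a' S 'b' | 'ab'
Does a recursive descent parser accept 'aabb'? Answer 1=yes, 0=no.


Grammar accepts strings of the form a^n b^n (n >= 1)
Word: 'aabb'
Counting: 2 a's and 2 b's
Check: 2 == 2? Yes
Derivation (S -> aSb applied 1 time(s), then S -> ab): S => aSb => aabb
Accepted

1


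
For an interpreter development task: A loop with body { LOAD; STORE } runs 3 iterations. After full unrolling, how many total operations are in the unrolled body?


Loop body operations: LOAD, STORE (2 ops per iteration)
Unrolling 3 iterations:
  Iteration 1: LOAD, STORE (2 ops)
  Iteration 2: LOAD, STORE (2 ops)
  Iteration 3: LOAD, STORE (2 ops)
Total: 3 iterations * 2 ops/iter = 6 operations

6


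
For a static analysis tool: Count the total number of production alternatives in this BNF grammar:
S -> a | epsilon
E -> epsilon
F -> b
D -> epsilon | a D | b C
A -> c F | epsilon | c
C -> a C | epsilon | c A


Counting alternatives per rule:
  S: 2 alternative(s)
  E: 1 alternative(s)
  F: 1 alternative(s)
  D: 3 alternative(s)
  A: 3 alternative(s)
  C: 3 alternative(s)
Sum: 2 + 1 + 1 + 3 + 3 + 3 = 13

13


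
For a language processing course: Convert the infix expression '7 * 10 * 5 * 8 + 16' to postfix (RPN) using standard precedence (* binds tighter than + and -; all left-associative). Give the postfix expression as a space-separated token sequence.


Applying the shunting-yard algorithm:
  Operand 7 -> output
  Push '*' onto operator stack -> op-stack: [*]
  Operand 10 -> output
  See '*' (prec 2); top '*' (prec 2) >= it -> pop '*' to output
  Push '*' onto operator stack -> op-stack: [*]
  Operand 5 -> output
  See '*' (prec 2); top '*' (prec 2) >= it -> pop '*' to output
  Push '*' onto operator stack -> op-stack: [*]
  Operand 8 -> output
  See '+' (prec 1); top '*' (prec 2) >= it -> pop '*' to output
  Push '+' onto operator stack -> op-stack: [+]
  Operand 16 -> output
  End of input: pop '+' to output
Postfix result: 7 10 * 5 * 8 * 16 +

7 10 * 5 * 8 * 16 +


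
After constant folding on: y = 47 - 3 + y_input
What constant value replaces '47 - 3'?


Identifying constant sub-expression:
  Original: y = 47 - 3 + y_input
  47 and 3 are both compile-time constants
  Evaluating: 47 - 3 = 44
  After folding: y = 44 + y_input

44


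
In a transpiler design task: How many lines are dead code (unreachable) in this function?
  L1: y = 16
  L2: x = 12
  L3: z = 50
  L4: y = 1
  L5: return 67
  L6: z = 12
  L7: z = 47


Analyzing control flow:
  L1: reachable (before return)
  L2: reachable (before return)
  L3: reachable (before return)
  L4: reachable (before return)
  L5: reachable (return statement)
  L6: DEAD (after return at L5)
  L7: DEAD (after return at L5)
Return at L5, total lines = 7
Dead lines: L6 through L7
Count: 2

2


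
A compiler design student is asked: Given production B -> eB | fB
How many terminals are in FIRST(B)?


Production: B -> eB | fB
Examining each alternative for leading terminals:
  B -> eB : first terminal = 'e'
  B -> fB : first terminal = 'f'
FIRST(B) = {e, f}
Count: 2

2


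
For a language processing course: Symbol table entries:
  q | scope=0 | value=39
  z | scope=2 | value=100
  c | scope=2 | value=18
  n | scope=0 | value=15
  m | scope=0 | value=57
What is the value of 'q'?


Searching symbol table for 'q':
  q | scope=0 | value=39 <- MATCH
  z | scope=2 | value=100
  c | scope=2 | value=18
  n | scope=0 | value=15
  m | scope=0 | value=57
Found 'q' at scope 0 with value 39

39


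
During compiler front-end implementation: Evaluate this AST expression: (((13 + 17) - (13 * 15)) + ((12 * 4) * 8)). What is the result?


Expression: (((13 + 17) - (13 * 15)) + ((12 * 4) * 8))
Evaluating step by step:
  13 + 17 = 30
  13 * 15 = 195
  30 - 195 = -165
  12 * 4 = 48
  48 * 8 = 384
  -165 + 384 = 219
Result: 219

219


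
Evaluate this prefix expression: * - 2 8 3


Parsing prefix expression: * - 2 8 3
Step 1: Innermost operation '- 2 8'
  2 - 8 = -6
Step 2: Outer operation '* [-6] 3'
  -6 * 3 = -18

-18


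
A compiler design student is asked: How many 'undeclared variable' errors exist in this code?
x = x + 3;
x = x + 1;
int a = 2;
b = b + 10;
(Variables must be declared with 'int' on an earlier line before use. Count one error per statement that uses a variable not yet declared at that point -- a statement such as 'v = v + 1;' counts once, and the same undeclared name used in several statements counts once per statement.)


Scanning code line by line:
  Line 1: use 'x' -> ERROR (undeclared)
  Line 2: use 'x' -> ERROR (undeclared)
  Line 3: declare 'a' -> declared = ['a']
  Line 4: use 'b' -> ERROR (undeclared)
Total undeclared variable errors: 3

3


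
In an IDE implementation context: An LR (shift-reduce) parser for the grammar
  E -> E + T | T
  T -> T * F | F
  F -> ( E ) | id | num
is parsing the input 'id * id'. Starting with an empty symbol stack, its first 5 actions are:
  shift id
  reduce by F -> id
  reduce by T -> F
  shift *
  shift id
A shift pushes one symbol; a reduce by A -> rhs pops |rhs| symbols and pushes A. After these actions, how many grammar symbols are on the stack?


Tracking the symbol stack through each action:
  Action 1: shift 'id' : push -> stack = [id] (size 1)
  Action 2: reduce by F -> id : pop 1, push F -> stack = [F] (size 1)
  Action 3: reduce by T -> F : pop 1, push T -> stack = [T] (size 1)
  Action 4: shift '*' : push -> stack = [T, *] (size 2)
  Action 5: shift 'id' : push -> stack = [T, *, id] (size 3)
Final stack size: 3

3


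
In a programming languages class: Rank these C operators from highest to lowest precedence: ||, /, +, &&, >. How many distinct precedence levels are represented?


Looking up precedence for each operator:
  || -> precedence 1
  / -> precedence 6
  + -> precedence 5
  && -> precedence 2
  > -> precedence 4
Sorted highest to lowest: /, +, >, &&, ||
Distinct precedence values: [6, 5, 4, 2, 1]
Number of distinct levels: 5

5


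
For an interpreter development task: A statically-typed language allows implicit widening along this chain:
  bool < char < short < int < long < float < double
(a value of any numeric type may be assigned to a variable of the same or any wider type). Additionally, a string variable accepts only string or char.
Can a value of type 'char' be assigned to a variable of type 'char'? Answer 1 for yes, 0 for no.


Target variable type: char
Source value type: char
Numeric ranks: char=1, char=1
Widening allowed iff rank(source) <= rank(target): 1 <= 1? Yes
Result: 1

1


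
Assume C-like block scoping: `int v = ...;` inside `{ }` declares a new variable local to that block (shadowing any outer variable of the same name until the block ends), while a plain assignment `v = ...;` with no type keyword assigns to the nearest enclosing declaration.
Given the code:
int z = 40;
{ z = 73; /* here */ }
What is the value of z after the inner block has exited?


Analyzing scoping rules:
Outer scope: declares z = 40
Inner block: 'z = 73;' has no type keyword, so it is an assignment to the outer z (no shadowing)
The assignment changed the outer variable itself, so the new value persists after the block -> 73
Result: 73

73


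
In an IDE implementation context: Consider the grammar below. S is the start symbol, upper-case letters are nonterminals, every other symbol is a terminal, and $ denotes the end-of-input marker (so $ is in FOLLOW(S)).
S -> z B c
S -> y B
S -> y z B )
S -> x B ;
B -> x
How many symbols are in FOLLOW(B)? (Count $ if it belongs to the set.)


S is the start symbol and does not occur in any rule body, so FOLLOW(S) = {$}.
Examining every occurrence of B in a rule body:
  S -> z B c : B is followed by terminal 'c' -> add 'c'
  S -> y B : B is at the right end -> add FOLLOW(S) = {$}
  S -> y z B ) : B is followed by terminal ')' -> add ')'
  S -> x B ; : B is followed by terminal ';' -> add ';'
  B -> x : B does not occur in the body -> contributes nothing
FOLLOW(B) = {), ;, c, $}
Count: 4

4


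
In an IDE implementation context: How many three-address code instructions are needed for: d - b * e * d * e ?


Expression: d - b * e * d * e
Generating three-address code (respecting * over +/- precedence):
  Instruction 1: t1 = b * e
  Instruction 2: t2 = t1 * d
  Instruction 3: t3 = t2 * e
  Instruction 4: t4 = d - t3
Total instructions: 4

4


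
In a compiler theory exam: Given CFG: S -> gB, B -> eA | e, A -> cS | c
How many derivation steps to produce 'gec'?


Grammar: S -> gB, B -> eA | e, A -> cS | c
Deriving 'gec':
Step 1: S -> gB => gB
Step 2: B -> eA => geA
Step 3: A -> c => gec
Total derivation steps: 3

3


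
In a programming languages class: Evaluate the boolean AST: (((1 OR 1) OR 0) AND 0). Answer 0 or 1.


Step 1: Evaluate inner node
  1 OR 1 = 1
Step 2: Evaluate next node
  1 OR 0 = 1
Step 3: Evaluate root node
  1 AND 0 = 0

0


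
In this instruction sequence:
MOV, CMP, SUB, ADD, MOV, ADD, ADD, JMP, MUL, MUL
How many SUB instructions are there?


Scanning instruction sequence for SUB:
  Position 1: MOV
  Position 2: CMP
  Position 3: SUB <- MATCH
  Position 4: ADD
  Position 5: MOV
  Position 6: ADD
  Position 7: ADD
  Position 8: JMP
  Position 9: MUL
  Position 10: MUL
Matches at positions: [3]
Total SUB count: 1

1


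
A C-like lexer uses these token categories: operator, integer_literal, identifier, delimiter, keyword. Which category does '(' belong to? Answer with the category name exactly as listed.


Token: '('
Checking categories:
  identifier: no
  integer_literal: no
  operator: no
  keyword: no
  delimiter: YES
Category: delimiter

delimiter


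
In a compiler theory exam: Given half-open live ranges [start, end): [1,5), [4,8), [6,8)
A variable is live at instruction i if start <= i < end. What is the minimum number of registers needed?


Live ranges:
  Var0: [1, 5)
  Var1: [4, 8)
  Var2: [6, 8)
Sweep-line events (position, delta, active):
  pos=1 start -> active=1
  pos=4 start -> active=2
  pos=5 end -> active=1
  pos=6 start -> active=2
  pos=8 end -> active=1
  pos=8 end -> active=0
Maximum simultaneous active: 2
Minimum registers needed: 2

2
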